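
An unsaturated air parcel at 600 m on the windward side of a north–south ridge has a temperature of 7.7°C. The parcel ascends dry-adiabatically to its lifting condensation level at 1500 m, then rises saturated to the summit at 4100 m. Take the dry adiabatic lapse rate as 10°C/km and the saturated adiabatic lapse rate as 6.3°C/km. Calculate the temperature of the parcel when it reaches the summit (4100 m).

From 600 m to 1500 m (dry): cools by 10 × 0.9 = 9°C, giving -1.3°C.
From 1500 m to 4100 m (saturated): cools by 6.3 × 2.6 = 16.38°C, giving -17.68°C.

-17.68°C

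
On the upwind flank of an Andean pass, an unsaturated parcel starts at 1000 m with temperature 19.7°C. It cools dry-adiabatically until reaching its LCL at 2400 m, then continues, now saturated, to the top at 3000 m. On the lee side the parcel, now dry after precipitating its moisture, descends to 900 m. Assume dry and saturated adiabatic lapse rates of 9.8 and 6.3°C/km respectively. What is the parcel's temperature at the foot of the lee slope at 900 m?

From 1000 m to 2400 m (dry): cools by 9.8 × 1.4 = 13.72°C, giving 5.98°C.
From 2400 m to 3000 m (saturated): cools by 6.3 × 0.6 = 3.78°C, giving 2.2°C.
From 3000 m to 900 m (dry descent): warms by 9.8 × 2.1 = 20.58°C, giving 22.78°C.

22.78°C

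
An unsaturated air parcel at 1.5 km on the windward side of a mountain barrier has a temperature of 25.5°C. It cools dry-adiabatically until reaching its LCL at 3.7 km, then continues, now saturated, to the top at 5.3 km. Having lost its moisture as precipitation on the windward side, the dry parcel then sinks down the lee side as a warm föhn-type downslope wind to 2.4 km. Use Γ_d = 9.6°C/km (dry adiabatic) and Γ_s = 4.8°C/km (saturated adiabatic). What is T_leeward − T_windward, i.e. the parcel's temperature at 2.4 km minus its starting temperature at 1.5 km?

-0.96°C

1500–3700 m, dry: Δz = 2.2 km ⇒ ΔT = -21.12°C; T = 4.38°C
3700–5300 m, saturated: Δz = 1.6 km ⇒ ΔT = -7.68°C; T = -3.3°C
5300–2400 m, dry descent: Δz = 2.9 km ⇒ ΔT = +27.84°C; T = 24.54°C
Net change vs windward start: 24.54 − 25.5 = -0.96°C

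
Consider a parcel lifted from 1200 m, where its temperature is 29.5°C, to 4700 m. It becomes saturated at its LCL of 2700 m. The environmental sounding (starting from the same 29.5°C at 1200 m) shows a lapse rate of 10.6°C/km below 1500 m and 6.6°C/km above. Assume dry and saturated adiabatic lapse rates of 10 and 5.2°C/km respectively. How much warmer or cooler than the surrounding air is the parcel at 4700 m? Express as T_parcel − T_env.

Parcel:
  1200–2700 m, dry: Δz = 1.5 km ⇒ ΔT = -15°C; T = 14.5°C
  2700–4700 m, saturated: Δz = 2 km ⇒ ΔT = -10.4°C; T = 4.1°C
Environment:
  1200–1500 m, environment, lower layer: Δz = 0.3 km ⇒ ΔT = -3.18°C; T = 26.32°C
  1500–4700 m, environment, upper layer: Δz = 3.2 km ⇒ ΔT = -21.12°C; T = 5.2°C
T_parcel − T_env = 4.1 − 5.2 = -1.1°C

-1.1°C (parcel cooler than environment)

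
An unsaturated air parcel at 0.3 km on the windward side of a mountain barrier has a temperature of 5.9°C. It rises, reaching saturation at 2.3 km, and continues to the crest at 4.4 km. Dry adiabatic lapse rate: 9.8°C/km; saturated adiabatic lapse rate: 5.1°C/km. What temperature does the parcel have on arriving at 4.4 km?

300–2300 m, dry: Δz = 2 km ⇒ ΔT = -19.6°C; T = -13.7°C
2300–4400 m, saturated: Δz = 2.1 km ⇒ ΔT = -10.71°C; T = -24.41°C

-24.41°C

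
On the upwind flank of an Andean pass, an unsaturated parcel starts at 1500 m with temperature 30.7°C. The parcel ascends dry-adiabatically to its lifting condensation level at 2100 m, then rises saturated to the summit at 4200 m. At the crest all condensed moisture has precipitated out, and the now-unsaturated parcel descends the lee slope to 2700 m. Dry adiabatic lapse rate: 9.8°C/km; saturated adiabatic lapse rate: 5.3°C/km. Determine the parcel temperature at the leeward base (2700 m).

From 1500 m to 2100 m (dry): cools by 9.8 × 0.6 = 5.88°C, giving 24.82°C.
From 2100 m to 4200 m (saturated): cools by 5.3 × 2.1 = 11.13°C, giving 13.69°C.
From 4200 m to 2700 m (dry descent): warms by 9.8 × 1.5 = 14.7°C, giving 28.39°C.

28.39°C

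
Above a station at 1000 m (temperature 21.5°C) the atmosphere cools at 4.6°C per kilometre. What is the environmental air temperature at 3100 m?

11.84°C

From 1000 m to 3100 m (environmental): cools by 4.6 × 2.1 = 9.66°C, giving 11.84°C.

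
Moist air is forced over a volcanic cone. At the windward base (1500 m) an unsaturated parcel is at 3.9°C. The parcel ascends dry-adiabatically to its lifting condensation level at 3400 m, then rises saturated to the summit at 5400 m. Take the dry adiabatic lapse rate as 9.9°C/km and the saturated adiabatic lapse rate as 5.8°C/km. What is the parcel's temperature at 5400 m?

-26.51°C

Dry to 3400 m: -9.9 × 1.9 km = -18.81°C, so T = -14.91°C.
Saturated to 5400 m: -5.8 × 2 km = -11.6°C, so T = -26.51°C.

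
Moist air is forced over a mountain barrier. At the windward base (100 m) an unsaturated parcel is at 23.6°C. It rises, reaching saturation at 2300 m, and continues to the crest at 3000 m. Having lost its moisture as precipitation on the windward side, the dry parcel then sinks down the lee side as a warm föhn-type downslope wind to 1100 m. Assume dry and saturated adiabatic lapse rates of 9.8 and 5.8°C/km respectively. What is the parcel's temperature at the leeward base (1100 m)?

16.6°C

Dry to 2300 m: -9.8 × 2.2 km = -21.56°C, so T = 2.04°C.
Saturated to 3000 m: -5.8 × 0.7 km = -4.06°C, so T = -2.02°C.
Dry descent to 1100 m: +9.8 × 1.9 km = +18.62°C, so T = 16.6°C.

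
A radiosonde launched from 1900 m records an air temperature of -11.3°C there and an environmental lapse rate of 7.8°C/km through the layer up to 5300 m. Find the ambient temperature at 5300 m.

From 1900 m to 5300 m (environmental): cools by 7.8 × 3.4 = 26.52°C, giving -37.82°C.

-37.82°C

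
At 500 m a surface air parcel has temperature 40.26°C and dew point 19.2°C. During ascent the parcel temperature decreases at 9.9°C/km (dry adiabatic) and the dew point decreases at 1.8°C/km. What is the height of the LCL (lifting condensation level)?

3100 m

T and T_d converge at 9.9 − 1.8 = 8.1°C per km
Height above start = (40.26 − 19.2) / 8.1 = 2.6 km
LCL altitude = 500 m + 2600 m = 3100 m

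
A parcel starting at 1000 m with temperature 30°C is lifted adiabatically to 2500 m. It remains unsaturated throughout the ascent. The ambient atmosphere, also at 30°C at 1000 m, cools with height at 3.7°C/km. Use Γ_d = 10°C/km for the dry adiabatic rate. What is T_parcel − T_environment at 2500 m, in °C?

Parcel:
  1000–2500 m, dry: Δz = 1.5 km ⇒ ΔT = -15°C; T = 15°C
Environment:
  1000–2500 m, environment: Δz = 1.5 km ⇒ ΔT = -5.55°C; T = 24.45°C
T_parcel − T_env = 15 − 24.45 = -9.45°C

-9.45°C (parcel cooler than environment)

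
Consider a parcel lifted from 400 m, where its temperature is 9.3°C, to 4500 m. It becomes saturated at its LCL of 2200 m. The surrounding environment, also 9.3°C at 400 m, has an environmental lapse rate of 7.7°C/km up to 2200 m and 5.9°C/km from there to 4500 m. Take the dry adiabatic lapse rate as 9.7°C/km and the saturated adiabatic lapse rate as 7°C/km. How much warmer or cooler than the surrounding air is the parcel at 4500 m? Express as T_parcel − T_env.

-6.13°C (parcel cooler than environment)

Parcel:
  400–2200 m, dry: Δz = 1.8 km ⇒ ΔT = -17.46°C; T = -8.16°C
  2200–4500 m, saturated: Δz = 2.3 km ⇒ ΔT = -16.1°C; T = -24.26°C
Environment:
  400–2200 m, environment, lower layer: Δz = 1.8 km ⇒ ΔT = -13.86°C; T = -4.56°C
  2200–4500 m, environment, upper layer: Δz = 2.3 km ⇒ ΔT = -13.57°C; T = -18.13°C
T_parcel − T_env = -24.26 − (-18.13) = -6.13°C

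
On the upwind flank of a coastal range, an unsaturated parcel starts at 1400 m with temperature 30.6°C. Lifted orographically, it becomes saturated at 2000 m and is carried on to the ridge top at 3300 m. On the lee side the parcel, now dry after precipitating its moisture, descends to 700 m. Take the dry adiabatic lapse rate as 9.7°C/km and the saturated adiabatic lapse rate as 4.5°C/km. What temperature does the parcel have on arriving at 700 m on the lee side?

44.15°C

From 1400 m to 2000 m (dry): cools by 9.7 × 0.6 = 5.82°C, giving 24.78°C.
From 2000 m to 3300 m (saturated): cools by 4.5 × 1.3 = 5.85°C, giving 18.93°C.
From 3300 m to 700 m (dry descent): warms by 9.7 × 2.6 = 25.22°C, giving 44.15°C.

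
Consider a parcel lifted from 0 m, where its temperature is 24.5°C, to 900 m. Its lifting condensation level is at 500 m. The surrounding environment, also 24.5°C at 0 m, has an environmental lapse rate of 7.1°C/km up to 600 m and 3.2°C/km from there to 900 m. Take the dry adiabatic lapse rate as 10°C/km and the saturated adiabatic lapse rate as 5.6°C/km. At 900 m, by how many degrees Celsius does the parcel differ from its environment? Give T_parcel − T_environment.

Parcel:
  0–500 m, dry: Δz = 0.5 km ⇒ ΔT = -5°C; T = 19.5°C
  500–900 m, saturated: Δz = 0.4 km ⇒ ΔT = -2.24°C; T = 17.26°C
Environment:
  0–600 m, environment, lower layer: Δz = 0.6 km ⇒ ΔT = -4.26°C; T = 20.24°C
  600–900 m, environment, upper layer: Δz = 0.3 km ⇒ ΔT = -0.96°C; T = 19.28°C
T_parcel − T_env = 17.26 − 19.28 = -2.02°C

-2.02°C (parcel cooler than environment)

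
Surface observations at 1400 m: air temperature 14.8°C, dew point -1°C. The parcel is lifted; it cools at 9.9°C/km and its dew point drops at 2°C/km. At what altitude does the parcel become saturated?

3400 m

T and T_d converge at 9.9 − 2 = 7.9°C per km
Height above start = (14.8 − (-1)) / 7.9 = 2 km
LCL altitude = 1400 m + 2000 m = 3400 m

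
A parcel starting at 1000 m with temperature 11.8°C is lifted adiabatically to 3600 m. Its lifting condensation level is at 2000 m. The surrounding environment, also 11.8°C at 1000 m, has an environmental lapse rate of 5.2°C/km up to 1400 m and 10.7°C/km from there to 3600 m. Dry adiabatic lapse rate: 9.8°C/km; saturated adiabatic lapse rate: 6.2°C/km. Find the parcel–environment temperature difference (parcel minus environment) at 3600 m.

Parcel:
  1000–2000 m, dry: Δz = 1 km ⇒ ΔT = -9.8°C; T = 2°C
  2000–3600 m, saturated: Δz = 1.6 km ⇒ ΔT = -9.92°C; T = -7.92°C
Environment:
  1000–1400 m, environment, lower layer: Δz = 0.4 km ⇒ ΔT = -2.08°C; T = 9.72°C
  1400–3600 m, environment, upper layer: Δz = 2.2 km ⇒ ΔT = -23.54°C; T = -13.82°C
T_parcel − T_env = -7.92 − (-13.82) = +5.9°C

+5.9°C (parcel warmer than environment)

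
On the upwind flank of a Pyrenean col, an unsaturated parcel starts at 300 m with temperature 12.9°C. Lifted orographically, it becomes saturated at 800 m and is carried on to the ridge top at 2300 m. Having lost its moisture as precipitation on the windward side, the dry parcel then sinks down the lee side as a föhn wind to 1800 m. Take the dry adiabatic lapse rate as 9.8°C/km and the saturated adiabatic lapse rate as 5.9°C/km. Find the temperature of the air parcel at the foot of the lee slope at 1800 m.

4.05°C

300–800 m, dry: Δz = 0.5 km ⇒ ΔT = -4.9°C; T = 8°C
800–2300 m, saturated: Δz = 1.5 km ⇒ ΔT = -8.85°C; T = -0.85°C
2300–1800 m, dry descent: Δz = 0.5 km ⇒ ΔT = +4.9°C; T = 4.05°C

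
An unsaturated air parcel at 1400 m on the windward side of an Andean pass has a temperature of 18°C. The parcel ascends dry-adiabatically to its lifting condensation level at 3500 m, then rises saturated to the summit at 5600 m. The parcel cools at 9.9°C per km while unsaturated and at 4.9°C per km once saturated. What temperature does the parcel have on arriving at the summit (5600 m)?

1400 → 3500 m (dry, 9.9°C/km): ΔT = -9.9 × 2.1 = -20.79°C → T = -2.79°C
3500 → 5600 m (saturated, 4.9°C/km): ΔT = -4.9 × 2.1 = -10.29°C → T = -13.08°C

-13.08°C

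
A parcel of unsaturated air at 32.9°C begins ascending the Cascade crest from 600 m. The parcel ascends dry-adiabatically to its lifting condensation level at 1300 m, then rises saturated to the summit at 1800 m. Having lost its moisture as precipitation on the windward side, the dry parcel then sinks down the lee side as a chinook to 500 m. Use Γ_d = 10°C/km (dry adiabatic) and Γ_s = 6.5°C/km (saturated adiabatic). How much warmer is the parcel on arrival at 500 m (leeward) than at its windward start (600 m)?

+2.75°C

600 → 1300 m (dry, 10°C/km): ΔT = -10 × 0.7 = -7°C → T = 25.9°C
1300 → 1800 m (saturated, 6.5°C/km): ΔT = -6.5 × 0.5 = -3.25°C → T = 22.65°C
1800 → 500 m (dry descent, 10°C/km): ΔT = +10 × 1.3 = +13°C → T = 35.65°C
Net change vs windward start: 35.65 − 32.9 = +2.75°C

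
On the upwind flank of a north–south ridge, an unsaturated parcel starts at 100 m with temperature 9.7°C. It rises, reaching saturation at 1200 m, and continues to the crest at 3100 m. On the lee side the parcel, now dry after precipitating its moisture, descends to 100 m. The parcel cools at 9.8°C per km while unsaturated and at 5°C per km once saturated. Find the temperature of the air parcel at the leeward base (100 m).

100 → 1200 m (dry, 9.8°C/km): ΔT = -9.8 × 1.1 = -10.78°C → T = -1.08°C
1200 → 3100 m (saturated, 5°C/km): ΔT = -5 × 1.9 = -9.5°C → T = -10.58°C
3100 → 100 m (dry descent, 9.8°C/km): ΔT = +9.8 × 3 = +29.4°C → T = 18.82°C

18.82°C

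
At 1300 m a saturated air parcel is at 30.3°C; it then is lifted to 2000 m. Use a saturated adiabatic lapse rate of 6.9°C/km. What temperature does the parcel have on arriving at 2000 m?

25.47°C

1300–2000 m, saturated adiabatic: Δz = 0.7 km ⇒ ΔT = -4.83°C; T = 25.47°C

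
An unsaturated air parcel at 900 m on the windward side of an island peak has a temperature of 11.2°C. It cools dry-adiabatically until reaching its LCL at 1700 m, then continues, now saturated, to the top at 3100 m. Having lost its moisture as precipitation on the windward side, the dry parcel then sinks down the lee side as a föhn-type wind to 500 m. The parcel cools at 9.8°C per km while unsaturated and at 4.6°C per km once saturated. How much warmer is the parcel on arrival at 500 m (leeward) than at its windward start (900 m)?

900–1700 m, dry: Δz = 0.8 km ⇒ ΔT = -7.84°C; T = 3.36°C
1700–3100 m, saturated: Δz = 1.4 km ⇒ ΔT = -6.44°C; T = -3.08°C
3100–500 m, dry descent: Δz = 2.6 km ⇒ ΔT = +25.48°C; T = 22.4°C
Net change vs windward start: 22.4 − 11.2 = +11.2°C

+11.2°C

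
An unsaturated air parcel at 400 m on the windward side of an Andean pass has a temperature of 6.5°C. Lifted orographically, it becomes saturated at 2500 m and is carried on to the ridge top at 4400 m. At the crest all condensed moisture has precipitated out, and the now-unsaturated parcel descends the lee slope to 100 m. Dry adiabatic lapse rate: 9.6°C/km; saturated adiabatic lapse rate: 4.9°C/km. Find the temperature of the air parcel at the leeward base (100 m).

Dry to 2500 m: -9.6 × 2.1 km = -20.16°C, so T = -13.66°C.
Saturated to 4400 m: -4.9 × 1.9 km = -9.31°C, so T = -22.97°C.
Dry descent to 100 m: +9.6 × 4.3 km = +41.28°C, so T = 18.31°C.

18.31°C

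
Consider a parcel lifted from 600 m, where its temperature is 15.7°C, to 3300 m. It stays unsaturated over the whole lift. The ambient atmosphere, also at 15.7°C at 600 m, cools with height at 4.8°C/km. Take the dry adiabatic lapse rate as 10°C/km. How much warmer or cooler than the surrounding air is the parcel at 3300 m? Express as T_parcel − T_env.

Parcel:
  Dry to 3300 m: -10 × 2.7 km = -27°C, so T = -11.3°C.
Environment:
  Environment to 3300 m: -4.8 × 2.7 km = -12.96°C, so T = 2.74°C.
T_parcel − T_env = -11.3 − 2.74 = -14.04°C

-14.04°C (parcel cooler than environment)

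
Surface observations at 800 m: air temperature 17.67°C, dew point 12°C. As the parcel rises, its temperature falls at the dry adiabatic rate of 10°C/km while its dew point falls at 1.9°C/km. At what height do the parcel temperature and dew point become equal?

T and T_d converge at 10 − 1.9 = 8.1°C per km
Height above start = (17.67 − 12) / 8.1 = 0.7 km
LCL altitude = 800 m + 700 m = 1500 m

1500 m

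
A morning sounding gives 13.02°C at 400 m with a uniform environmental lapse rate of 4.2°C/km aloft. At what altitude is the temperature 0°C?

3500 m

Height above start = (13.02 − 0) / 4.2 = 3.1 km
Altitude = 400 m + 3100 m = 3500 m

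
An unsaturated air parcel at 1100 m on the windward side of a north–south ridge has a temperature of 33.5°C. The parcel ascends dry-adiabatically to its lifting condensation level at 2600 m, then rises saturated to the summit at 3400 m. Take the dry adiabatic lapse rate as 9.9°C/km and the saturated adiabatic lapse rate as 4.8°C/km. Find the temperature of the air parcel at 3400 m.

14.81°C

Dry to 2600 m: -9.9 × 1.5 km = -14.85°C, so T = 18.65°C.
Saturated to 3400 m: -4.8 × 0.8 km = -3.84°C, so T = 14.81°C.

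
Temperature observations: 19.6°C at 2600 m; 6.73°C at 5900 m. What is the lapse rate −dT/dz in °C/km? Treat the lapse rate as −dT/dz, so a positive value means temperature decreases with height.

3.9°C/km

Γ = −ΔT/Δz = (19.6 − 6.73) / (5900 − 2600) m
  = 12.87°C / 3.3 km = 3.9°C/km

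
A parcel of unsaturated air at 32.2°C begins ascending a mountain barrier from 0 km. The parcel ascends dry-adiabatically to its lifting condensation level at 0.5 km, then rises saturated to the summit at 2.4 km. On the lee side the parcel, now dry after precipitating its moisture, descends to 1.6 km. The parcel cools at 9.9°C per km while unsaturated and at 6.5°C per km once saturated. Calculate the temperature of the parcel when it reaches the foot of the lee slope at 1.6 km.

0–500 m, dry: Δz = 0.5 km ⇒ ΔT = -4.95°C; T = 27.25°C
500–2400 m, saturated: Δz = 1.9 km ⇒ ΔT = -12.35°C; T = 14.9°C
2400–1600 m, dry descent: Δz = 0.8 km ⇒ ΔT = +7.92°C; T = 22.82°C

22.82°C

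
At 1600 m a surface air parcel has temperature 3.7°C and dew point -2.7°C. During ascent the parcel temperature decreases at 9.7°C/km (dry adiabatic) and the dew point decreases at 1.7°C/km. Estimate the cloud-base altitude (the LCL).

T and T_d converge at 9.7 − 1.7 = 8°C per km
Height above start = (3.7 − (-2.7)) / 8 = 0.8 km
LCL altitude = 1600 m + 800 m = 2400 m

2400 m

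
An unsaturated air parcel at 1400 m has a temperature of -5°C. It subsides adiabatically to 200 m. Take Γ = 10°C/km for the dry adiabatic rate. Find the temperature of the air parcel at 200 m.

1400 → 200 m (dry adiabatic, 10°C/km): ΔT = +10 × 1.2 = +12°C → T = 7°C

7°C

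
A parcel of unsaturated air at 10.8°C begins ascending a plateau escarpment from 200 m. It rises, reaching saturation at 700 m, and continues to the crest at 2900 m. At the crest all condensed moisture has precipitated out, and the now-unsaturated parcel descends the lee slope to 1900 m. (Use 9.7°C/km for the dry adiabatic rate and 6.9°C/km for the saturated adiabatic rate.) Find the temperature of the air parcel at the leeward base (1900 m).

0.47°C

200 → 700 m (dry, 9.7°C/km): ΔT = -9.7 × 0.5 = -4.85°C → T = 5.95°C
700 → 2900 m (saturated, 6.9°C/km): ΔT = -6.9 × 2.2 = -15.18°C → T = -9.23°C
2900 → 1900 m (dry descent, 9.7°C/km): ΔT = +9.7 × 1 = +9.7°C → T = 0.47°C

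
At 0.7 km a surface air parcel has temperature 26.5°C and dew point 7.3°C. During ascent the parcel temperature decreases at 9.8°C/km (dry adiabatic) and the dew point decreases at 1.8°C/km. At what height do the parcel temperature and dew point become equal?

3.1 km

T and T_d converge at 9.8 − 1.8 = 8°C per km
Height above start = (26.5 − 7.3) / 8 = 2.4 km
LCL altitude = 700 m + 2400 m = 3100 m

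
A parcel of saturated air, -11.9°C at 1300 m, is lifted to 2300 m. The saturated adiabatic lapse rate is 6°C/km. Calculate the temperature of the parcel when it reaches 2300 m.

-17.9°C

1300–2300 m, saturated adiabatic: Δz = 1 km ⇒ ΔT = -6°C; T = -17.9°C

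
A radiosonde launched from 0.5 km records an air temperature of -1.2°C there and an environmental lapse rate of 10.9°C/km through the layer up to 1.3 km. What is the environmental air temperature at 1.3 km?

-9.92°C

500–1300 m, environmental: Δz = 0.8 km ⇒ ΔT = -8.72°C; T = -9.92°C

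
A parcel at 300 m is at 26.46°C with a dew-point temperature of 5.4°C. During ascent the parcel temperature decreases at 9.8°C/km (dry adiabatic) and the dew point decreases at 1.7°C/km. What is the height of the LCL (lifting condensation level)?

T and T_d converge at 9.8 − 1.7 = 8.1°C per km
Height above start = (26.46 − 5.4) / 8.1 = 2.6 km
LCL altitude = 300 m + 2600 m = 2900 m

2900 m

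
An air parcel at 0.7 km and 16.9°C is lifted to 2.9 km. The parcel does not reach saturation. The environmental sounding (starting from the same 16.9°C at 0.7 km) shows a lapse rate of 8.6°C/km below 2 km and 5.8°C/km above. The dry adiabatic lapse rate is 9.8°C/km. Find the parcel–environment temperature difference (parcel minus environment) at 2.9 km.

Parcel:
  700–2900 m, dry: Δz = 2.2 km ⇒ ΔT = -21.56°C; T = -4.66°C
Environment:
  700–2000 m, environment, lower layer: Δz = 1.3 km ⇒ ΔT = -11.18°C; T = 5.72°C
  2000–2900 m, environment, upper layer: Δz = 0.9 km ⇒ ΔT = -5.22°C; T = 0.5°C
T_parcel − T_env = -4.66 − 0.5 = -5.16°C

-5.16°C (parcel cooler than environment)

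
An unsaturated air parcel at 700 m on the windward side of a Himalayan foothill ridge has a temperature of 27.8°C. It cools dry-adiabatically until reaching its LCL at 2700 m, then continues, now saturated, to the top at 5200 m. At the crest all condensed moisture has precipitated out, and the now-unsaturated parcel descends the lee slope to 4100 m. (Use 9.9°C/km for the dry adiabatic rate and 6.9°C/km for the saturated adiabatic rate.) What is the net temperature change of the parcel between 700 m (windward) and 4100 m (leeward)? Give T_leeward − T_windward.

-26.16°C

700 → 2700 m (dry, 9.9°C/km): ΔT = -9.9 × 2 = -19.8°C → T = 8°C
2700 → 5200 m (saturated, 6.9°C/km): ΔT = -6.9 × 2.5 = -17.25°C → T = -9.25°C
5200 → 4100 m (dry descent, 9.9°C/km): ΔT = +9.9 × 1.1 = +10.89°C → T = 1.64°C
Net change vs windward start: 1.64 − 27.8 = -26.16°C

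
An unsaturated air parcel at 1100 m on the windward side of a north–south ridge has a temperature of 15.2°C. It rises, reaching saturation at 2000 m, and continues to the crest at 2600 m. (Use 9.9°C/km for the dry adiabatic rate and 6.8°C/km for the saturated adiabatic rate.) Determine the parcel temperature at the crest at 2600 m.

2.21°C

Dry to 2000 m: -9.9 × 0.9 km = -8.91°C, so T = 6.29°C.
Saturated to 2600 m: -6.8 × 0.6 km = -4.08°C, so T = 2.21°C.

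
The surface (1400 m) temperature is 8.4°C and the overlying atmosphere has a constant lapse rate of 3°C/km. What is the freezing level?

Height above start = (8.4 − 0) / 3 = 2.8 km
Altitude = 1400 m + 2800 m = 4200 m

4200 m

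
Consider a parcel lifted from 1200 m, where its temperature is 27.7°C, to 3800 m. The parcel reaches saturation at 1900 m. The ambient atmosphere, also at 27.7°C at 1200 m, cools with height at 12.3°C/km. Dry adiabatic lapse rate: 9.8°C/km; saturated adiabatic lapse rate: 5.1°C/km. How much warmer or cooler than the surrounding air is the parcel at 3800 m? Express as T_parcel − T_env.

Parcel:
  Dry to 1900 m: -9.8 × 0.7 km = -6.86°C, so T = 20.84°C.
  Saturated to 3800 m: -5.1 × 1.9 km = -9.69°C, so T = 11.15°C.
Environment:
  Environment to 3800 m: -12.3 × 2.6 km = -31.98°C, so T = -4.28°C.
T_parcel − T_env = 11.15 − (-4.28) = +15.43°C

+15.43°C (parcel warmer than environment)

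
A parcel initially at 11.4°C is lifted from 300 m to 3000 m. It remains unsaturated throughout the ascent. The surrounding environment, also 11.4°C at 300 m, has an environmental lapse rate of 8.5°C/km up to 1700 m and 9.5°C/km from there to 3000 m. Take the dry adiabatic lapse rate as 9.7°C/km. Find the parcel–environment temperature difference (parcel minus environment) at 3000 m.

Parcel:
  300–3000 m, dry: Δz = 2.7 km ⇒ ΔT = -26.19°C; T = -14.79°C
Environment:
  300–1700 m, environment, lower layer: Δz = 1.4 km ⇒ ΔT = -11.9°C; T = -0.5°C
  1700–3000 m, environment, upper layer: Δz = 1.3 km ⇒ ΔT = -12.35°C; T = -12.85°C
T_parcel − T_env = -14.79 − (-12.85) = -1.94°C

-1.94°C (parcel cooler than environment)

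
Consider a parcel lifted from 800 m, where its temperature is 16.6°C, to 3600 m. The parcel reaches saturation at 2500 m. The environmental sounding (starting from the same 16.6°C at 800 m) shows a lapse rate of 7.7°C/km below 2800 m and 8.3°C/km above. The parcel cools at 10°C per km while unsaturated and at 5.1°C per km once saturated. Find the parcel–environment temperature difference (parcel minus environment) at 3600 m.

Parcel:
  Dry to 2500 m: -10 × 1.7 km = -17°C, so T = -0.4°C.
  Saturated to 3600 m: -5.1 × 1.1 km = -5.61°C, so T = -6.01°C.
Environment:
  Environment, lower layer to 2800 m: -7.7 × 2 km = -15.4°C, so T = 1.2°C.
  Environment, upper layer to 3600 m: -8.3 × 0.8 km = -6.64°C, so T = -5.44°C.
T_parcel − T_env = -6.01 − (-5.44) = -0.57°C

-0.57°C (parcel cooler than environment)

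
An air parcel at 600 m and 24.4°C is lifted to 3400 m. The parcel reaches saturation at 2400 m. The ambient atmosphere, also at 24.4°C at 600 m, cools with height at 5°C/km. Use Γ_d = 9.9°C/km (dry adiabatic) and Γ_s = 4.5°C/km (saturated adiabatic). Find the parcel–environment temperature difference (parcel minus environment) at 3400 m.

Parcel:
  600 → 2400 m (dry, 9.9°C/km): ΔT = -9.9 × 1.8 = -17.82°C → T = 6.58°C
  2400 → 3400 m (saturated, 4.5°C/km): ΔT = -4.5 × 1 = -4.5°C → T = 2.08°C
Environment:
  600 → 3400 m (environment, 5°C/km): ΔT = -5 × 2.8 = -14°C → T = 10.4°C
T_parcel − T_env = 2.08 − 10.4 = -8.32°C

-8.32°C (parcel cooler than environment)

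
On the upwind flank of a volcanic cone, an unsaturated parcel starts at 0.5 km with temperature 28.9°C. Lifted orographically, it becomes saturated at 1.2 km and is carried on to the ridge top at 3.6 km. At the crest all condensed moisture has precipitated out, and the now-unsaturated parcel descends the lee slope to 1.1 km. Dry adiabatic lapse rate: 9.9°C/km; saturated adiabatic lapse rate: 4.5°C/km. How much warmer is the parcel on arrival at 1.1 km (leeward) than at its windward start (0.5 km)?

500 → 1200 m (dry, 9.9°C/km): ΔT = -9.9 × 0.7 = -6.93°C → T = 21.97°C
1200 → 3600 m (saturated, 4.5°C/km): ΔT = -4.5 × 2.4 = -10.8°C → T = 11.17°C
3600 → 1100 m (dry descent, 9.9°C/km): ΔT = +9.9 × 2.5 = +24.75°C → T = 35.92°C
Net change vs windward start: 35.92 − 28.9 = +7.02°C

+7.02°C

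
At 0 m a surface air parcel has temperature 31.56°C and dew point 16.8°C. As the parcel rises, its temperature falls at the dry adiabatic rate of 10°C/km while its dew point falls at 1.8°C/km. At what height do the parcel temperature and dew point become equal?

1800 m

T and T_d converge at 10 − 1.8 = 8.2°C per km
Height above start = (31.56 − 16.8) / 8.2 = 1.8 km
LCL altitude = 0 m + 1800 m = 1800 m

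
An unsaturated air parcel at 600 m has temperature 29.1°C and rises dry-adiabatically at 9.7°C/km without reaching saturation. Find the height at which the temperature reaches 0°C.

3600 m

Height above start = (29.1 − 0) / 9.7 = 3 km
Altitude = 600 m + 3000 m = 3600 m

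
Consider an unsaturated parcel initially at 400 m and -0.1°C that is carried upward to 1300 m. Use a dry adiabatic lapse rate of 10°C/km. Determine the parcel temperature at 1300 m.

-9.1°C

Dry adiabatic to 1300 m: -10 × 0.9 km = -9°C, so T = -9.1°C.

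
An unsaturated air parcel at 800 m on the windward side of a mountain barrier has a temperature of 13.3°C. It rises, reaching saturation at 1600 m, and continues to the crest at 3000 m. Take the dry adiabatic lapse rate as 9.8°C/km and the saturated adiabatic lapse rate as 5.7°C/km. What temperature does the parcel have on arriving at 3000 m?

800 → 1600 m (dry, 9.8°C/km): ΔT = -9.8 × 0.8 = -7.84°C → T = 5.46°C
1600 → 3000 m (saturated, 5.7°C/km): ΔT = -5.7 × 1.4 = -7.98°C → T = -2.52°C

-2.52°C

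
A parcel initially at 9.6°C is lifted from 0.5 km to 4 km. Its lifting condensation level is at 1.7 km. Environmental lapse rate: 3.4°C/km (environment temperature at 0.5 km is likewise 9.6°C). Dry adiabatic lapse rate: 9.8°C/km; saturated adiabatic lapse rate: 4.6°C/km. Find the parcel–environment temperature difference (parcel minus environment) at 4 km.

-10.44°C (parcel cooler than environment)

Parcel:
  Dry to 1700 m: -9.8 × 1.2 km = -11.76°C, so T = -2.16°C.
  Saturated to 4000 m: -4.6 × 2.3 km = -10.58°C, so T = -12.74°C.
Environment:
  Environment to 4000 m: -3.4 × 3.5 km = -11.9°C, so T = -2.3°C.
T_parcel − T_env = -12.74 − (-2.3) = -10.44°C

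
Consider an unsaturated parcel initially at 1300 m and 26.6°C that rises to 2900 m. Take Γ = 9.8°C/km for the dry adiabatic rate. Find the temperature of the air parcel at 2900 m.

10.92°C

From 1300 m to 2900 m (dry adiabatic): cools by 9.8 × 1.6 = 15.68°C, giving 10.92°C.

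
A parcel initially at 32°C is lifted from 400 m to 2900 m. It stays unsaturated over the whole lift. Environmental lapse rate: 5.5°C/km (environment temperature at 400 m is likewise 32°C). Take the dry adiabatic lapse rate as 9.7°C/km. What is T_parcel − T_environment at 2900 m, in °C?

Parcel:
  400 → 2900 m (dry, 9.7°C/km): ΔT = -9.7 × 2.5 = -24.25°C → T = 7.75°C
Environment:
  400 → 2900 m (environment, 5.5°C/km): ΔT = -5.5 × 2.5 = -13.75°C → T = 18.25°C
T_parcel − T_env = 7.75 − 18.25 = -10.5°C

-10.5°C (parcel cooler than environment)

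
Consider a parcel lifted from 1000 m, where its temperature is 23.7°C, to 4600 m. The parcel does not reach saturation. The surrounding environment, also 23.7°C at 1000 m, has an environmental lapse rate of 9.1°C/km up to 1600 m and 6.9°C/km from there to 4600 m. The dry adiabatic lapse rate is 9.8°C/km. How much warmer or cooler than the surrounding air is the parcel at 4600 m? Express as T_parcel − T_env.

-9.12°C (parcel cooler than environment)

Parcel:
  1000 → 4600 m (dry, 9.8°C/km): ΔT = -9.8 × 3.6 = -35.28°C → T = -11.58°C
Environment:
  1000 → 1600 m (environment, lower layer, 9.1°C/km): ΔT = -9.1 × 0.6 = -5.46°C → T = 18.24°C
  1600 → 4600 m (environment, upper layer, 6.9°C/km): ΔT = -6.9 × 3 = -20.7°C → T = -2.46°C
T_parcel − T_env = -11.58 − (-2.46) = -9.12°C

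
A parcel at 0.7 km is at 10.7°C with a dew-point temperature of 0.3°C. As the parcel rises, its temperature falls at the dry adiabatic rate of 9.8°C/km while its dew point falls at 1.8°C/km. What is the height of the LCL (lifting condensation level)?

T and T_d converge at 9.8 − 1.8 = 8°C per km
Height above start = (10.7 − 0.3) / 8 = 1.3 km
LCL altitude = 700 m + 1300 m = 2000 m

2 km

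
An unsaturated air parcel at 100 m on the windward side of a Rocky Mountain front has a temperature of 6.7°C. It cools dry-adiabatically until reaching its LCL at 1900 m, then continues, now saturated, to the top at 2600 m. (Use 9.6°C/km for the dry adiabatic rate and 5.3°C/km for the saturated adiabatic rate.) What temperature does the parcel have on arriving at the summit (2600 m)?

100–1900 m, dry: Δz = 1.8 km ⇒ ΔT = -17.28°C; T = -10.58°C
1900–2600 m, saturated: Δz = 0.7 km ⇒ ΔT = -3.71°C; T = -14.29°C

-14.29°C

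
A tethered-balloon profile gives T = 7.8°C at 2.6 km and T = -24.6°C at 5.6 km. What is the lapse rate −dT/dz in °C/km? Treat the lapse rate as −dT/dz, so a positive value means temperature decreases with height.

Γ = −ΔT/Δz = (7.8 − (-24.6)) / (5600 − 2600) m
  = 32.4°C / 3 km = 10.8°C/km

10.8°C/km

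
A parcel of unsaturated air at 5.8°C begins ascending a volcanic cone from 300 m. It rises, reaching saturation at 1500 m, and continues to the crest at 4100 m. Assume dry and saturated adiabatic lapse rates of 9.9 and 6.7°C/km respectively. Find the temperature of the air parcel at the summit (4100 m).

Dry to 1500 m: -9.9 × 1.2 km = -11.88°C, so T = -6.08°C.
Saturated to 4100 m: -6.7 × 2.6 km = -17.42°C, so T = -23.5°C.

-23.5°C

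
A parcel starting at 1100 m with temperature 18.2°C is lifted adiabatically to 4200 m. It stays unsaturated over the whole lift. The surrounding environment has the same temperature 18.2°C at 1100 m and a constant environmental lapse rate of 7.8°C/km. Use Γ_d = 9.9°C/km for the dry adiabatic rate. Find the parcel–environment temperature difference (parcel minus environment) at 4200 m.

Parcel:
  From 1100 m to 4200 m (dry): cools by 9.9 × 3.1 = 30.69°C, giving -12.49°C.
Environment:
  From 1100 m to 4200 m (environment): cools by 7.8 × 3.1 = 24.18°C, giving -5.98°C.
T_parcel − T_env = -12.49 − (-5.98) = -6.51°C

-6.51°C (parcel cooler than environment)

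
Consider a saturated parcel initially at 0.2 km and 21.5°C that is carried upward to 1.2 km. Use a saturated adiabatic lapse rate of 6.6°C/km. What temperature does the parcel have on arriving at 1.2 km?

From 200 m to 1200 m (saturated adiabatic): cools by 6.6 × 1 = 6.6°C, giving 14.9°C.

14.9°C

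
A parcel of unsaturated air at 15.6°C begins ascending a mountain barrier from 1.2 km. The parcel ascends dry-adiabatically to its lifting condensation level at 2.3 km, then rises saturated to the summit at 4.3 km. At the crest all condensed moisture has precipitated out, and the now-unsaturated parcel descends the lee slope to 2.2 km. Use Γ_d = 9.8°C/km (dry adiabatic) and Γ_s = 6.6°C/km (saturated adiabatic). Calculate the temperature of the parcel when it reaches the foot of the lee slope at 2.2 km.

Dry to 2300 m: -9.8 × 1.1 km = -10.78°C, so T = 4.82°C.
Saturated to 4300 m: -6.6 × 2 km = -13.2°C, so T = -8.38°C.
Dry descent to 2200 m: +9.8 × 2.1 km = +20.58°C, so T = 12.2°C.

12.2°C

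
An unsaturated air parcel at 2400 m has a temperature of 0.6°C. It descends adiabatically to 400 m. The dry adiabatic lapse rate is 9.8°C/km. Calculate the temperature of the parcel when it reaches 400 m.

20.2°C

Dry adiabatic to 400 m: +9.8 × 2 km = +19.6°C, so T = 20.2°C.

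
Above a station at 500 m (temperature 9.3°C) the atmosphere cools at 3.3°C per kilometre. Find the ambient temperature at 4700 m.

From 500 m to 4700 m (environmental): cools by 3.3 × 4.2 = 13.86°C, giving -4.56°C.

-4.56°C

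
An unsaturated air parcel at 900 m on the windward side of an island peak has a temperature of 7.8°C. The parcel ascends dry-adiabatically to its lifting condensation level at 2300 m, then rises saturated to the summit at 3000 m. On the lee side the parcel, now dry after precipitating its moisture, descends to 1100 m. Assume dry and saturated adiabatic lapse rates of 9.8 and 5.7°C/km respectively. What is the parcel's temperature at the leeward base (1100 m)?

8.71°C

Dry to 2300 m: -9.8 × 1.4 km = -13.72°C, so T = -5.92°C.
Saturated to 3000 m: -5.7 × 0.7 km = -3.99°C, so T = -9.91°C.
Dry descent to 1100 m: +9.8 × 1.9 km = +18.62°C, so T = 8.71°C.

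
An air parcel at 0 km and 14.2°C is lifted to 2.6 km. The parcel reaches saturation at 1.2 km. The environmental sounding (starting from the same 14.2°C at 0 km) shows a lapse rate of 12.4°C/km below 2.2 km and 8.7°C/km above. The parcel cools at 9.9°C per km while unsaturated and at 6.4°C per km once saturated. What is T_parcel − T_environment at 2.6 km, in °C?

+9.92°C (parcel warmer than environment)

Parcel:
  0–1200 m, dry: Δz = 1.2 km ⇒ ΔT = -11.88°C; T = 2.32°C
  1200–2600 m, saturated: Δz = 1.4 km ⇒ ΔT = -8.96°C; T = -6.64°C
Environment:
  0–2200 m, environment, lower layer: Δz = 2.2 km ⇒ ΔT = -27.28°C; T = -13.08°C
  2200–2600 m, environment, upper layer: Δz = 0.4 km ⇒ ΔT = -3.48°C; T = -16.56°C
T_parcel − T_env = -6.64 − (-16.56) = +9.92°C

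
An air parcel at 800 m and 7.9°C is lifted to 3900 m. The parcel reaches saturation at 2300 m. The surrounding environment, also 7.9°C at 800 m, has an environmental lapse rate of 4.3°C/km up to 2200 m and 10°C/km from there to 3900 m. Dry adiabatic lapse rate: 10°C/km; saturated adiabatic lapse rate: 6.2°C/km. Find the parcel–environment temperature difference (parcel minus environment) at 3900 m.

-1.9°C (parcel cooler than environment)

Parcel:
  800–2300 m, dry: Δz = 1.5 km ⇒ ΔT = -15°C; T = -7.1°C
  2300–3900 m, saturated: Δz = 1.6 km ⇒ ΔT = -9.92°C; T = -17.02°C
Environment:
  800–2200 m, environment, lower layer: Δz = 1.4 km ⇒ ΔT = -6.02°C; T = 1.88°C
  2200–3900 m, environment, upper layer: Δz = 1.7 km ⇒ ΔT = -17°C; T = -15.12°C
T_parcel − T_env = -17.02 − (-15.12) = -1.9°C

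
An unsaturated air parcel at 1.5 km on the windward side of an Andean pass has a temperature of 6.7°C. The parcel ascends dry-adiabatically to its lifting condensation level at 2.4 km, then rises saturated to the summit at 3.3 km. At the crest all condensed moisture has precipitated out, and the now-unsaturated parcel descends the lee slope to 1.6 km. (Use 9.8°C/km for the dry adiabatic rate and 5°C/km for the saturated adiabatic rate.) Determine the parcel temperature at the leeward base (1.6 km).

10.04°C

Dry to 2400 m: -9.8 × 0.9 km = -8.82°C, so T = -2.12°C.
Saturated to 3300 m: -5 × 0.9 km = -4.5°C, so T = -6.62°C.
Dry descent to 1600 m: +9.8 × 1.7 km = +16.66°C, so T = 10.04°C.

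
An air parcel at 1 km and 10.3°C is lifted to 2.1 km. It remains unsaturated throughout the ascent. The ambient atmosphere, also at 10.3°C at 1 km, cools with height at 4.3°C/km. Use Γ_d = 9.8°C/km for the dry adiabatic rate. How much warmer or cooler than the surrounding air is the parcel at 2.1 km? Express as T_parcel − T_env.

Parcel:
  1000–2100 m, dry: Δz = 1.1 km ⇒ ΔT = -10.78°C; T = -0.48°C
Environment:
  1000–2100 m, environment: Δz = 1.1 km ⇒ ΔT = -4.73°C; T = 5.57°C
T_parcel − T_env = -0.48 − 5.57 = -6.05°C

-6.05°C (parcel cooler than environment)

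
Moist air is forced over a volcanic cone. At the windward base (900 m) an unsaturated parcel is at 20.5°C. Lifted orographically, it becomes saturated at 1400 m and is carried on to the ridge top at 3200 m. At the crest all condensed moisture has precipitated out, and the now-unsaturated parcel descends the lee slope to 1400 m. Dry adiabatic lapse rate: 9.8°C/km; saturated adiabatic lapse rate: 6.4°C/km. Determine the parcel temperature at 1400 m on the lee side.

21.72°C

900 → 1400 m (dry, 9.8°C/km): ΔT = -9.8 × 0.5 = -4.9°C → T = 15.6°C
1400 → 3200 m (saturated, 6.4°C/km): ΔT = -6.4 × 1.8 = -11.52°C → T = 4.08°C
3200 → 1400 m (dry descent, 9.8°C/km): ΔT = +9.8 × 1.8 = +17.64°C → T = 21.72°C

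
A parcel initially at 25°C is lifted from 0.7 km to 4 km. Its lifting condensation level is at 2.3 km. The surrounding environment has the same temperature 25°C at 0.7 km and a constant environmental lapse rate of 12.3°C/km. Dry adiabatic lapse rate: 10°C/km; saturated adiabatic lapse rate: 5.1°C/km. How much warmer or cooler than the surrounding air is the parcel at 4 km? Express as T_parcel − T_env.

Parcel:
  Dry to 2300 m: -10 × 1.6 km = -16°C, so T = 9°C.
  Saturated to 4000 m: -5.1 × 1.7 km = -8.67°C, so T = 0.33°C.
Environment:
  Environment to 4000 m: -12.3 × 3.3 km = -40.59°C, so T = -15.59°C.
T_parcel − T_env = 0.33 − (-15.59) = +15.92°C

+15.92°C (parcel warmer than environment)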